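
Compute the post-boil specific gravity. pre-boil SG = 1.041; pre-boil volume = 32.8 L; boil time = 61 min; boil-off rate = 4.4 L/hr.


V_post = V_pre − rate·(t/60);  SG_post = 1 + (SG_pre−1)·V_pre/V_post
V_post = 32.8 − 4.4·(61/60) = 28.3267
SG_post = 1 + (1.041 − 1)·32.8/28.3267

1.0475


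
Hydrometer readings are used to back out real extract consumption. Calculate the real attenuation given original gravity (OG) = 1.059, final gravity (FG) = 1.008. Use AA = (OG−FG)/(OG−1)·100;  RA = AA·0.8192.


AA = (1.059 − 1.008)/(1.059 − 1)·100 = 86.4407
RA = 86.4407·0.8192

70.8122 %


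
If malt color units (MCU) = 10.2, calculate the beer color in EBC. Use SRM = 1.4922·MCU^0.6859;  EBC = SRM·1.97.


SRM = 1.4922·10.2^0.6859 = 7.3388
EBC = 7.3388·1.97

14.4575 EBC


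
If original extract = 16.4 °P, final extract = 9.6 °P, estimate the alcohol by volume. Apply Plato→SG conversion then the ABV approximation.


SG = 259/(259 − P);  ABV = (OG − FG)·131.25
OG = 259/(259 − 16.4) = 1.0676
FG = 259/(259 − 9.6) = 1.0385
ABV = (1.0676 − 1.0385)·131.25

3.8205 % ABV


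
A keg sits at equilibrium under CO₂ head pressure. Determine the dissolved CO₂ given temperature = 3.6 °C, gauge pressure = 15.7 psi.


vols = (P + 14.695)·(0.01821 + 0.09011·e^(−0.04·T))
vols = (15.7 + 14.695)·(0.01821 + 0.09011·e^(−0.04·3.6))

2.9251 volumes


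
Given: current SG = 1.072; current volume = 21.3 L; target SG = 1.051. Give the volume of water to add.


V_water = V·((SG_curr − 1)/(SG_target − 1) − 1)
V_water = 21.3·((1.072 − 1)/(1.051 − 1) − 1)

8.7706 L


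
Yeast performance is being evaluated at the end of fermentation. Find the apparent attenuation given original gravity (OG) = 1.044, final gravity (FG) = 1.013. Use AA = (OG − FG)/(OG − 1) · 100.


AA = (1.044 − 1.013)/(1.044 − 1) · 100

70.4545 %


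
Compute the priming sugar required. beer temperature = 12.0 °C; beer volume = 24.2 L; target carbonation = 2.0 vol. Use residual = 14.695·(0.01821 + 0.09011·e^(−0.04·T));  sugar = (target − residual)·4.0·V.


residual = 14.695·(0.01821 + 0.09011·e^(−0.04·12.0)) = 1.0870
sugar = (2.0 − 1.0870)·4.0·24.2

88.3815 g


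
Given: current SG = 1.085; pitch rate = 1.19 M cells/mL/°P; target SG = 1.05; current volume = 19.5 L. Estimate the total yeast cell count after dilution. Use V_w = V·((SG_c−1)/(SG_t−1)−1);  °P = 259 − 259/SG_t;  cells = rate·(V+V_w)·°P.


V_w = 19.5·((1.085−1)/(1.05−1)−1) = 13.6500
V_final = 19.5 + 13.6500 = 33.1500
°P = 259 − 259/1.05 = 12.3333
cells = 1.19·33.1500·12.3333

486.5315 billion cells


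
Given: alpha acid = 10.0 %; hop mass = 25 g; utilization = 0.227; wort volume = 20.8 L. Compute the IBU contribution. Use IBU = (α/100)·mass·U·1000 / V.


IBU = (10.0/100)·25·0.227·1000 / 20.8

27.2837 IBU


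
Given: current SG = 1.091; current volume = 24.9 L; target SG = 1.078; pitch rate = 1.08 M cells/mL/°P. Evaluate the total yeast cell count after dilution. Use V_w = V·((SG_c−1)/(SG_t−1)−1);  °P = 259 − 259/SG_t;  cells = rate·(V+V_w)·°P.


V_w = 24.9·((1.091−1)/(1.078−1)−1) = 4.1500
V_final = 24.9 + 4.1500 = 29.0500
°P = 259 − 259/1.078 = 18.7403
cells = 1.08·29.0500·18.7403

587.9569 billion cells


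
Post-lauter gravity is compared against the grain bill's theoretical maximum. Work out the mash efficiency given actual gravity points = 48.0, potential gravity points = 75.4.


efficiency = actual / potential × 100
efficiency = 48.0 / 75.4 × 100

63.6605 %


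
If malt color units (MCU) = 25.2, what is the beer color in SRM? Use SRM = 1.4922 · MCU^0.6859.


SRM = 1.4922 · 25.2^0.6859

13.6473 SRM


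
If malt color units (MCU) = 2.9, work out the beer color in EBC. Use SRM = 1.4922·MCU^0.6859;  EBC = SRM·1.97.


SRM = 1.4922·2.9^0.6859 = 3.0973
EBC = 3.0973·1.97

6.1017 EBC


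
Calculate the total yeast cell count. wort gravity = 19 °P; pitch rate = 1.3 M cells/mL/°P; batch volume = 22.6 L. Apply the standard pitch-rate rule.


cells (billions) = rate · V_L · °P
cells = 1.3 · 22.6 · 19

558.2200 billion cells


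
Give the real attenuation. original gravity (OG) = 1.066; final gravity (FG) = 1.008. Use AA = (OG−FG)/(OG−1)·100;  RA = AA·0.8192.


AA = (1.066 − 1.008)/(1.066 − 1)·100 = 87.8788
RA = 87.8788·0.8192

71.9903 %


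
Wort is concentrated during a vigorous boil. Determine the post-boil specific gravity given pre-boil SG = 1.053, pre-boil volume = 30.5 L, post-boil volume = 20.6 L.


SG_post = 1 + (SG_pre − 1)·V_pre/V_post
pts_pre = (1.053 − 1)·1000 = 53.0000
pts_post = 53.0000·30.5/20.6 = 78.4709
SG_post = 1 + 78.4709/1000

1.0785


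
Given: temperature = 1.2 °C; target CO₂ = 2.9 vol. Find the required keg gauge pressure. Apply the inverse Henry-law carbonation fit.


psi = vols/(0.01821 + 0.09011·e^(−0.04·T)) − 14.695
psi = 2.9/(0.01821 + 0.09011·e^(−0.04·1.2)) − 14.695

13.1637 psi


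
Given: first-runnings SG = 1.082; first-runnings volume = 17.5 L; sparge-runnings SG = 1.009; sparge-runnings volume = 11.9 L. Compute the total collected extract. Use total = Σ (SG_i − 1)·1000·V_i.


first = (1.082 − 1)·1000·17.5 = 1435.0000
sparge = (1.009 − 1)·1000·11.9 = 107.1000
total = 1435.0000 + 107.1000

1542.1000 gravity·L


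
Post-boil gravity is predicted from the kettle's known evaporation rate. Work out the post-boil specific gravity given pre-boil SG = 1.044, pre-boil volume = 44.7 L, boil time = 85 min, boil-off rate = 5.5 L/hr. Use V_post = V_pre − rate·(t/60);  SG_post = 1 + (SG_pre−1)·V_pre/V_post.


V_post = 44.7 − 5.5·(85/60) = 36.9083
SG_post = 1 + (1.044 − 1)·44.7/36.9083

1.0533


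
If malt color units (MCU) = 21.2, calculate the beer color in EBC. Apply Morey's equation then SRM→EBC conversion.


SRM = 1.4922·MCU^0.6859;  EBC = SRM·1.97
SRM = 1.4922·21.2^0.6859 = 12.1216
EBC = 12.1216·1.97

23.8796 EBC


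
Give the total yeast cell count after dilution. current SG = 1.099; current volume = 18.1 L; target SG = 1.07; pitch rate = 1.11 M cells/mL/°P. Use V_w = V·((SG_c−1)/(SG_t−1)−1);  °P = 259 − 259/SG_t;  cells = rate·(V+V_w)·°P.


V_w = 18.1·((1.099−1)/(1.07−1)−1) = 7.4986
V_final = 18.1 + 7.4986 = 25.5986
°P = 259 − 259/1.07 = 16.9439
cells = 1.11·25.5986·16.9439

481.4517 billion cells


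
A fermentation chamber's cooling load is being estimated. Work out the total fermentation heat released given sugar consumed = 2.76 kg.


Q = m_sugar · 590 kJ/kg
Q = 2.76 · 590

1628.4000 kJ


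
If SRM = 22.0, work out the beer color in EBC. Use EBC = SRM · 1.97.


EBC = 22.0 · 1.97

43.3400 EBC


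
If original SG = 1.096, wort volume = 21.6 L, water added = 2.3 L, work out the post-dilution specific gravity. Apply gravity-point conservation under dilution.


SG_new = 1 + (SG_old − 1)·V_old/(V_old + V_water)
pts = (1.096 − 1)·1000·21.6/(21.6 + 2.3) = 86.7615
SG_new = 1 + 86.7615/1000

1.0868


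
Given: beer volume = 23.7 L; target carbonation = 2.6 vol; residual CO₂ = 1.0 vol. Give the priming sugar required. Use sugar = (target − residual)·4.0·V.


sugar = (2.6 − 1.0)·4.0·23.7

151.6800 g


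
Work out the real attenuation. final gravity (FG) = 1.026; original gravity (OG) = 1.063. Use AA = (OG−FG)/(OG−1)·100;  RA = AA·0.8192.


AA = (1.063 − 1.026)/(1.063 − 1)·100 = 58.7302
RA = 58.7302·0.8192

48.1117 %


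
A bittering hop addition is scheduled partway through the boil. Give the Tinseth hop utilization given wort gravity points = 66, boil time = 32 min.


U = 1.65·0.000125^(GP/1000) · (1 − e^(−0.04·t))/4.15
bigness = 1.65·0.000125^(66/1000) = 0.9118
boil_factor = (1 − e^(−0.04·32))/4.15 = 0.1740
U = 0.9118 · 0.1740

0.1586


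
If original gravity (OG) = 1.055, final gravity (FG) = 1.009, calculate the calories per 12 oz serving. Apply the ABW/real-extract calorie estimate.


ABW = (OG−FG)·131.25·0.79/FG;  °P = 259 − 259/SG (for OG→OE and FG→AE);  RE = 0.1808·OE + 0.8192·AE;  Cal = (6.9·ABW + 4·(RE−0.1))·FG·3.55
ABW = (1.055 − 1.009)·131.25·0.79/1.009 = 4.7271
OE = 259 − 259/1.055 = 13.5024 °P
AE = 259 − 259/1.009 = 2.3102 °P
RE = 0.1808·13.5024 + 0.8192·2.3102 = 4.3338 °P
Cal = (6.9·4.7271 + 4·(4.3338−0.1))·1.009·3.55

177.4923 kcal


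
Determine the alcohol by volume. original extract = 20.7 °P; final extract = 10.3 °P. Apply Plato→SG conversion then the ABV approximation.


SG = 259/(259 − P);  ABV = (OG − FG)·131.25
OG = 259/(259 − 20.7) = 1.0869
FG = 259/(259 − 10.3) = 1.0414
ABV = (1.0869 − 1.0414)·131.25

5.9653 % ABV


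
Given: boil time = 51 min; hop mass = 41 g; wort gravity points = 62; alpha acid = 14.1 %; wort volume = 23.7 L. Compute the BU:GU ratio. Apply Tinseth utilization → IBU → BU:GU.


U = 1.65·0.000125^(GP/1000)·(1−e^(−0.04t))/4.15;  IBU = (α/100)·m·U·1000/V;  BU:GU = IBU/GP
U = 1.65·0.000125^(62/1000)·(1−e^(−0.04·51))/4.15 = 0.1981
IBU = (14.1/100)·41·0.1981·1000/23.7 = 48.3286
BU:GU = 48.3286/62

0.7795


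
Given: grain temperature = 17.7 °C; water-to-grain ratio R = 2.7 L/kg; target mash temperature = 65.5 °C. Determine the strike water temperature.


T_strike = (0.41/R)·(T_mash − T_grain) + T_mash
T_strike = (0.41/2.7)·(65.5 − 17.7) + 65.5

72.7585 °C


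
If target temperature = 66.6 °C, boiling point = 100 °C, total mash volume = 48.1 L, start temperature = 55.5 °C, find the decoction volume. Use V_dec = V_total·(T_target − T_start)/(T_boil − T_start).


V_dec = 48.1·(66.6 − 55.5)/(100 − 55.5)

11.9980 L


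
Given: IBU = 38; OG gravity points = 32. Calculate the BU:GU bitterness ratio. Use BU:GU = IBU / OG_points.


BU:GU = 38 / 32

1.1875


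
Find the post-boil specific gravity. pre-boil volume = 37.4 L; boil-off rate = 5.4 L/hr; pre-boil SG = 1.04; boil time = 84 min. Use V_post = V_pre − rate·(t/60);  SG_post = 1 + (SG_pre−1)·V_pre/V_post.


V_post = 37.4 − 5.4·(84/60) = 29.8400
SG_post = 1 + (1.04 − 1)·37.4/29.8400

1.0501


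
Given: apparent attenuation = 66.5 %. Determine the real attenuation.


RA = AA · 0.8192
RA = 66.5 · 0.8192

54.4768 %


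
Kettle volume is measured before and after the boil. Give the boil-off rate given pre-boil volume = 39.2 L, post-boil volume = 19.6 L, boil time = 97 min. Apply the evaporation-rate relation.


rate = (V_pre − V_post) / (t_min/60)
rate = (39.2 − 19.6) / (97/60)

12.1237 L/hr


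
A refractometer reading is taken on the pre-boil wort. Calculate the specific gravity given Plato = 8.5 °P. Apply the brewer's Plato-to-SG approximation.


SG = 259/(259 − P)
SG = 259/(259 − 8.5)

1.0339


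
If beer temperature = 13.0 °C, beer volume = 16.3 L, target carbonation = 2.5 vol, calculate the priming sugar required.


residual = 14.695·(0.01821 + 0.09011·e^(−0.04·T));  sugar = (target − residual)·4.0·V
residual = 14.695·(0.01821 + 0.09011·e^(−0.04·13.0)) = 1.0548
sugar = (2.5 − 1.0548)·4.0·16.3

94.2244 g


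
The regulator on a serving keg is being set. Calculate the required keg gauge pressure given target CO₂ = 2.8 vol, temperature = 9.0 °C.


psi = vols/(0.01821 + 0.09011·e^(−0.04·T)) − 14.695
psi = 2.8/(0.01821 + 0.09011·e^(−0.04·9.0)) − 14.695

19.8398 psi


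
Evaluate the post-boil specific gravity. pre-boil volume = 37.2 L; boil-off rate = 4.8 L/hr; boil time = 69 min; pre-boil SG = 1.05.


V_post = V_pre − rate·(t/60);  SG_post = 1 + (SG_pre−1)·V_pre/V_post
V_post = 37.2 − 4.8·(69/60) = 31.6800
SG_post = 1 + (1.05 − 1)·37.2/31.6800

1.0587


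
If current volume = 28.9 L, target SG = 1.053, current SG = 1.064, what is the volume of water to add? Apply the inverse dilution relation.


V_water = V·((SG_curr − 1)/(SG_target − 1) − 1)
V_water = 28.9·((1.064 − 1)/(1.053 − 1) − 1)

5.9981 L


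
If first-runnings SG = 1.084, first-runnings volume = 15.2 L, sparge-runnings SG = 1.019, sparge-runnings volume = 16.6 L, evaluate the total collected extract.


total = Σ (SG_i − 1)·1000·V_i
first = (1.084 − 1)·1000·15.2 = 1276.8000
sparge = (1.019 − 1)·1000·16.6 = 315.4000
total = 1276.8000 + 315.4000

1592.2000 gravity·L


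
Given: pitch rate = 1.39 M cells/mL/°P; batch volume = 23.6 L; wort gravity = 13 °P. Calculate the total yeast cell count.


cells (billions) = rate · V_L · °P
cells = 1.39 · 23.6 · 13

426.4520 billion cells


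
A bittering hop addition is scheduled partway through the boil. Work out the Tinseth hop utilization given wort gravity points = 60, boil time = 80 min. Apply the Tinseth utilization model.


U = 1.65·0.000125^(GP/1000) · (1 − e^(−0.04·t))/4.15
bigness = 1.65·0.000125^(60/1000) = 0.9623
boil_factor = (1 − e^(−0.04·80))/4.15 = 0.2311
U = 0.9623 · 0.2311

0.2224


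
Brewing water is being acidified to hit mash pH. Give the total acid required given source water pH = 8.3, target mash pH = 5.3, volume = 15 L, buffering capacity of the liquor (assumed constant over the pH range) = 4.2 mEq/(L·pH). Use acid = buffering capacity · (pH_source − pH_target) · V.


acid = 4.2 · (8.3 − 5.3) · 15

189.0000 mEq


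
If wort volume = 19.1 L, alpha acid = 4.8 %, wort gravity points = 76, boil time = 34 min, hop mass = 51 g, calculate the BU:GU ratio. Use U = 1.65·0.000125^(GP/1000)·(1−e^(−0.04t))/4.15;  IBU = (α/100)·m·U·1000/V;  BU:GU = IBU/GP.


U = 1.65·0.000125^(76/1000)·(1−e^(−0.04·34))/4.15 = 0.1493
IBU = (4.8/100)·51·0.1493·1000/19.1 = 19.1323
BU:GU = 19.1323/76

0.2517


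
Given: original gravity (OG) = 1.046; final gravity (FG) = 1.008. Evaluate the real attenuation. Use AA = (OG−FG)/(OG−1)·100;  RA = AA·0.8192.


AA = (1.046 − 1.008)/(1.046 − 1)·100 = 82.6087
RA = 82.6087·0.8192

67.6730 %


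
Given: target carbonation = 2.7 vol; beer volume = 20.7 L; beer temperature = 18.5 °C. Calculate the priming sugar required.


residual = 14.695·(0.01821 + 0.09011·e^(−0.04·T));  sugar = (target − residual)·4.0·V
residual = 14.695·(0.01821 + 0.09011·e^(−0.04·18.5)) = 0.8994
sugar = (2.7 − 0.8994)·4.0·20.7

149.0918 g


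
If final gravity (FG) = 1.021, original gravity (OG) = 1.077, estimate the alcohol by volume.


ABV = (OG − FG) · 131.25
ABV = (1.077 − 1.021) · 131.25

7.3500 % ABV


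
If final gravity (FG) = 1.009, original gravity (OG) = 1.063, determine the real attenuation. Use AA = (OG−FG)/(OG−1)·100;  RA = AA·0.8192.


AA = (1.063 − 1.009)/(1.063 − 1)·100 = 85.7143
RA = 85.7143·0.8192

70.2171 %


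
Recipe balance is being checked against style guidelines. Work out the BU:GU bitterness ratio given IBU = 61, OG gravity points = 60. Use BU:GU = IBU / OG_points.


BU:GU = 61 / 60

1.0167


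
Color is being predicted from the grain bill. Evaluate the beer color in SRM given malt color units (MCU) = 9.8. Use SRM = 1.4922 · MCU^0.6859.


SRM = 1.4922 · 9.8^0.6859

7.1402 SRM


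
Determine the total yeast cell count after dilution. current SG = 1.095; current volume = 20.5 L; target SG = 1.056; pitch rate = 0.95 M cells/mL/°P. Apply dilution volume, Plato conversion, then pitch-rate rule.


V_w = V·((SG_c−1)/(SG_t−1)−1);  °P = 259 − 259/SG_t;  cells = rate·(V+V_w)·°P
V_w = 20.5·((1.095−1)/(1.056−1)−1) = 14.2768
V_final = 20.5 + 14.2768 = 34.7768
°P = 259 − 259/1.056 = 13.7348
cells = 0.95·34.7768·13.7348

453.7712 billion cells


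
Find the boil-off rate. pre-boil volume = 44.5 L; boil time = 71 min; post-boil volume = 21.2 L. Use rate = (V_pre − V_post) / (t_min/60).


rate = (44.5 − 21.2) / (71/60)

19.6901 L/hr


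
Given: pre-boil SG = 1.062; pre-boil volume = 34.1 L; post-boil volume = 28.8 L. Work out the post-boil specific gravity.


SG_post = 1 + (SG_pre − 1)·V_pre/V_post
pts_pre = (1.062 − 1)·1000 = 62.0000
pts_post = 62.0000·34.1/28.8 = 73.4097
SG_post = 1 + 73.4097/1000

1.0734


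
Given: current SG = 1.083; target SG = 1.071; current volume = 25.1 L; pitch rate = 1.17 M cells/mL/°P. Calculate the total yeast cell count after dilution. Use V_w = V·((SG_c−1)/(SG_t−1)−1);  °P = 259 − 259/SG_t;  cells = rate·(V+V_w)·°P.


V_w = 25.1·((1.083−1)/(1.071−1)−1) = 4.2423
V_final = 25.1 + 4.2423 = 29.3423
°P = 259 − 259/1.071 = 17.1699
cells = 1.17·29.3423·17.1699

589.4514 billion cells


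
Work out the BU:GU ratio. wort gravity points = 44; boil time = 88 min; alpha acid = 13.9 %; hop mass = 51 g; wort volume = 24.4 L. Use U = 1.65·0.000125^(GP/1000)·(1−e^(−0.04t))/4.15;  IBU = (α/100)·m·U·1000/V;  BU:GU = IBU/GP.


U = 1.65·0.000125^(44/1000)·(1−e^(−0.04·88))/4.15 = 0.2598
IBU = (13.9/100)·51·0.2598·1000/24.4 = 75.4825
BU:GU = 75.4825/44

1.7155


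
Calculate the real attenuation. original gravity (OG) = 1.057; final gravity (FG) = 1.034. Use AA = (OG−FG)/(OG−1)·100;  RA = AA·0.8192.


AA = (1.057 − 1.034)/(1.057 − 1)·100 = 40.3509
RA = 40.3509·0.8192

33.0554 %


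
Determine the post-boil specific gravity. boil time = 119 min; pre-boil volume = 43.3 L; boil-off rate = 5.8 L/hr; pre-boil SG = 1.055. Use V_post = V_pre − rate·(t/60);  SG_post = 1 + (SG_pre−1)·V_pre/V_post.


V_post = 43.3 − 5.8·(119/60) = 31.7967
SG_post = 1 + (1.055 − 1)·43.3/31.7967

1.0749


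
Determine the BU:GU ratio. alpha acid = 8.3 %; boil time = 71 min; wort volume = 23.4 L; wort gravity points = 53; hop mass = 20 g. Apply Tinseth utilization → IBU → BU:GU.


U = 1.65·0.000125^(GP/1000)·(1−e^(−0.04t))/4.15;  IBU = (α/100)·m·U·1000/V;  BU:GU = IBU/GP
U = 1.65·0.000125^(53/1000)·(1−e^(−0.04·71))/4.15 = 0.2325
IBU = (8.3/100)·20·0.2325·1000/23.4 = 16.4937
BU:GU = 16.4937/53

0.3112


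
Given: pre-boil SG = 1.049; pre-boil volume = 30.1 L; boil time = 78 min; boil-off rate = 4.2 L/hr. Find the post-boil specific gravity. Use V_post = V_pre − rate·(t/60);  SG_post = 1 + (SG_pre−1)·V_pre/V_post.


V_post = 30.1 − 4.2·(78/60) = 24.6400
SG_post = 1 + (1.049 − 1)·30.1/24.6400

1.0599


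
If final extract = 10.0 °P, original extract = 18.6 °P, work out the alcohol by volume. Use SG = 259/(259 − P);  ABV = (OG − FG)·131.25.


OG = 259/(259 − 18.6) = 1.0774
FG = 259/(259 − 10.0) = 1.0402
ABV = (1.0774 − 1.0402)·131.25

4.8839 % ABV


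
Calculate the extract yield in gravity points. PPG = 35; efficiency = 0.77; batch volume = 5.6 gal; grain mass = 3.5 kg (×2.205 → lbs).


points = lbs × PPG × eff / vol
lbs = 3.5 × 2.205 = 7.7175
points = 7.7175 × 35 × 0.77 / 5.6

37.1405 points


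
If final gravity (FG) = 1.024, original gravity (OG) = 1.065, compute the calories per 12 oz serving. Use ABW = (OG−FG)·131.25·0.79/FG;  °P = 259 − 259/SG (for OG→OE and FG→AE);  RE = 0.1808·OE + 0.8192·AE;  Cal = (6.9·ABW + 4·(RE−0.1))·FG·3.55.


ABW = (1.065 − 1.024)·131.25·0.79/1.024 = 4.1516
OE = 259 − 259/1.065 = 15.8075 °P
AE = 259 − 259/1.024 = 6.0703 °P
RE = 0.1808·15.8075 + 0.8192·6.0703 = 7.8308 °P
Cal = (6.9·4.1516 + 4·(7.8308−0.1))·1.024·3.55

216.5448 kcal


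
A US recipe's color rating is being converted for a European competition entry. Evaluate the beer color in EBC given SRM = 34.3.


EBC = SRM · 1.97
EBC = 34.3 · 1.97

67.5710 EBC


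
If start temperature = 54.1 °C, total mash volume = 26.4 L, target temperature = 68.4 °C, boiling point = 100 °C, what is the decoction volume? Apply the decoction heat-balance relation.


V_dec = V_total·(T_target − T_start)/(T_boil − T_start)
V_dec = 26.4·(68.4 − 54.1)/(100 − 54.1)

8.2248 L


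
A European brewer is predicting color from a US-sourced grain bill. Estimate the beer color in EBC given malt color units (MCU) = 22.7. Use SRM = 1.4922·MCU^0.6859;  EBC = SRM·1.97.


SRM = 1.4922·22.7^0.6859 = 12.7036
EBC = 12.7036·1.97

25.0260 EBC


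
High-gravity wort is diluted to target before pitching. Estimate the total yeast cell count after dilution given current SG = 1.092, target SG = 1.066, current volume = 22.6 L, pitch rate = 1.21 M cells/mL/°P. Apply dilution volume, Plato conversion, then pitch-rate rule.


V_w = V·((SG_c−1)/(SG_t−1)−1);  °P = 259 − 259/SG_t;  cells = rate·(V+V_w)·°P
V_w = 22.6·((1.092−1)/(1.066−1)−1) = 8.9030
V_final = 22.6 + 8.9030 = 31.5030
°P = 259 − 259/1.066 = 16.0356
cells = 1.21·31.5030·16.0356

611.2575 billion cells


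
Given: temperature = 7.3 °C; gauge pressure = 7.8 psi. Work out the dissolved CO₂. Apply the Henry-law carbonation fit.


vols = (P + 14.695)·(0.01821 + 0.09011·e^(−0.04·T))
vols = (7.8 + 14.695)·(0.01821 + 0.09011·e^(−0.04·7.3))

1.9234 volumes


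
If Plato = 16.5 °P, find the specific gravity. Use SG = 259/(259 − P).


SG = 259/(259 − 16.5)

1.0680


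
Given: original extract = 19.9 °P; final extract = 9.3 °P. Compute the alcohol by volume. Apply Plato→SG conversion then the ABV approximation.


SG = 259/(259 − P);  ABV = (OG − FG)·131.25
OG = 259/(259 − 19.9) = 1.0832
FG = 259/(259 − 9.3) = 1.0372
ABV = (1.0832 − 1.0372)·131.25

6.0354 % ABV


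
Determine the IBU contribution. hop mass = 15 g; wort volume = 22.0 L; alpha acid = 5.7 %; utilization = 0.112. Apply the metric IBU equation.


IBU = (α/100)·mass·U·1000 / V
IBU = (5.7/100)·15·0.112·1000 / 22.0

4.3527 IBU


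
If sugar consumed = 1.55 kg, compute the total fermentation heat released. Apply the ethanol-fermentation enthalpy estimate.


Q = m_sugar · 590 kJ/kg
Q = 1.55 · 590

914.5000 kJ


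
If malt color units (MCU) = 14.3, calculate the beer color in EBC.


SRM = 1.4922·MCU^0.6859;  EBC = SRM·1.97
SRM = 1.4922·14.3^0.6859 = 9.2528
EBC = 9.2528·1.97

18.2280 EBC


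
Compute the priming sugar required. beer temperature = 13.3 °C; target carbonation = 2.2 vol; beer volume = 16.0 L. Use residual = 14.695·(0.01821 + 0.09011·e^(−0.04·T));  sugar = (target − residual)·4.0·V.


residual = 14.695·(0.01821 + 0.09011·e^(−0.04·13.3)) = 1.0454
sugar = (2.2 − 1.0454)·4.0·16.0

73.8912 g


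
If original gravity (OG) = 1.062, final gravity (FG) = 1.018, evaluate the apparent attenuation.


AA = (OG − FG)/(OG − 1) · 100
AA = (1.062 − 1.018)/(1.062 − 1) · 100

70.9677 %


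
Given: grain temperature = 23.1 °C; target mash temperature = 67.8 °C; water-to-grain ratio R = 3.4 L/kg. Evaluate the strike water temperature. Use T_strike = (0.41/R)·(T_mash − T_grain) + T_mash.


T_strike = (0.41/3.4)·(67.8 − 23.1) + 67.8

73.1903 °C


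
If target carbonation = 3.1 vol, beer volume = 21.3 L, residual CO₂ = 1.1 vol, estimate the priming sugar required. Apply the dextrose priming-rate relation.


sugar = (target − residual)·4.0·V
sugar = (3.1 − 1.1)·4.0·21.3

170.4000 g


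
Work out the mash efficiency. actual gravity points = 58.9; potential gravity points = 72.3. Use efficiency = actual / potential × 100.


efficiency = 58.9 / 72.3 × 100

81.4661 %


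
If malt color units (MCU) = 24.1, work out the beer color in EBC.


SRM = 1.4922·MCU^0.6859;  EBC = SRM·1.97
SRM = 1.4922·24.1^0.6859 = 13.2359
EBC = 13.2359·1.97

26.0747 EBC


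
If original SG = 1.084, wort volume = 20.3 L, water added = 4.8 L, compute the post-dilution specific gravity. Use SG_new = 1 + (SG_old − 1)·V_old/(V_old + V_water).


pts = (1.084 − 1)·1000·20.3/(20.3 + 4.8) = 67.9363
SG_new = 1 + 67.9363/1000

1.0679


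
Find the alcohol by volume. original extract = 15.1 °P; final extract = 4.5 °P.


SG = 259/(259 − P);  ABV = (OG − FG)·131.25
OG = 259/(259 − 15.1) = 1.0619
FG = 259/(259 − 4.5) = 1.0177
ABV = (1.0619 − 1.0177)·131.25

5.8050 % ABV


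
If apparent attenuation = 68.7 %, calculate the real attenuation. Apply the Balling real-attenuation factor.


RA = AA · 0.8192
RA = 68.7 · 0.8192

56.2790 %


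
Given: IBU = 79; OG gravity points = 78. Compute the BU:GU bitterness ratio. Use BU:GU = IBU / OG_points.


BU:GU = 79 / 78

1.0128


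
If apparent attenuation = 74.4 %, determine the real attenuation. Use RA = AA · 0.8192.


RA = 74.4 · 0.8192

60.9485 %


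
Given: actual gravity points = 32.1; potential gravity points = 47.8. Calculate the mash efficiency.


efficiency = actual / potential × 100
efficiency = 32.1 / 47.8 × 100

67.1548 %


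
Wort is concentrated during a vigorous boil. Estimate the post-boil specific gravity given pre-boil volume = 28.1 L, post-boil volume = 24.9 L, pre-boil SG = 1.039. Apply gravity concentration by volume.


SG_post = 1 + (SG_pre − 1)·V_pre/V_post
pts_pre = (1.039 − 1)·1000 = 39.0000
pts_post = 39.0000·28.1/24.9 = 44.0120
SG_post = 1 + 44.0120/1000

1.0440


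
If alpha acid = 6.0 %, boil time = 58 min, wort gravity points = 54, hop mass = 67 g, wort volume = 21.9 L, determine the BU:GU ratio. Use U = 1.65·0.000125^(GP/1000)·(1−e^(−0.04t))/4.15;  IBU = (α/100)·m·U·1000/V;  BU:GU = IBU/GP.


U = 1.65·0.000125^(54/1000)·(1−e^(−0.04·58))/4.15 = 0.2207
IBU = (6.0/100)·67·0.2207·1000/21.9 = 40.5066
BU:GU = 40.5066/54

0.7501


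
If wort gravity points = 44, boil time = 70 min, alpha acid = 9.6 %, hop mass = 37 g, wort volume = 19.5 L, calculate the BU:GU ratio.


U = 1.65·0.000125^(GP/1000)·(1−e^(−0.04t))/4.15;  IBU = (α/100)·m·U·1000/V;  BU:GU = IBU/GP
U = 1.65·0.000125^(44/1000)·(1−e^(−0.04·70))/4.15 = 0.2515
IBU = (9.6/100)·37·0.2515·1000/19.5 = 45.8028
BU:GU = 45.8028/44

1.0410


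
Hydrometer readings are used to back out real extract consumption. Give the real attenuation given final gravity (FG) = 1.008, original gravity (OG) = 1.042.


AA = (OG−FG)/(OG−1)·100;  RA = AA·0.8192
AA = (1.042 − 1.008)/(1.042 − 1)·100 = 80.9524
RA = 80.9524·0.8192

66.3162 %


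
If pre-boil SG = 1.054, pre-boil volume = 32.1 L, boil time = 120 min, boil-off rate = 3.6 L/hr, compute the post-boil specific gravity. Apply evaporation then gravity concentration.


V_post = V_pre − rate·(t/60);  SG_post = 1 + (SG_pre−1)·V_pre/V_post
V_post = 32.1 − 3.6·(120/60) = 24.9000
SG_post = 1 + (1.054 − 1)·32.1/24.9000

1.0696


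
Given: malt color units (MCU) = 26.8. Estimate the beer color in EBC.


SRM = 1.4922·MCU^0.6859;  EBC = SRM·1.97
SRM = 1.4922·26.8^0.6859 = 14.2359
EBC = 14.2359·1.97

28.0447 EBC


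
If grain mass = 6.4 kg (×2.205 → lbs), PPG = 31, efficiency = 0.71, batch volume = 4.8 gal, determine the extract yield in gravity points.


points = lbs × PPG × eff / vol
lbs = 6.4 × 2.205 = 14.1120
points = 14.1120 × 31 × 0.71 / 4.8

64.7094 points


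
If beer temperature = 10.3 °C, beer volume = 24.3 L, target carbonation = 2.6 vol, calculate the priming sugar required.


residual = 14.695·(0.01821 + 0.09011·e^(−0.04·T));  sugar = (target − residual)·4.0·V
residual = 14.695·(0.01821 + 0.09011·e^(−0.04·10.3)) = 1.1446
sugar = (2.6 − 1.1446)·4.0·24.3

141.4626 g


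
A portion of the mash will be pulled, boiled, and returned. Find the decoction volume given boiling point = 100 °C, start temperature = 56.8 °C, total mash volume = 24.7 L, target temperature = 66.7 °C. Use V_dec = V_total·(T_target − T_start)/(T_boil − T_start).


V_dec = 24.7·(66.7 − 56.8)/(100 − 56.8)

5.6604 L


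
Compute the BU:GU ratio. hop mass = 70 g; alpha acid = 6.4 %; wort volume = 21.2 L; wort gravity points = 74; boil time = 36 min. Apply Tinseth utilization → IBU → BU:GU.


U = 1.65·0.000125^(GP/1000)·(1−e^(−0.04t))/4.15;  IBU = (α/100)·m·U·1000/V;  BU:GU = IBU/GP
U = 1.65·0.000125^(74/1000)·(1−e^(−0.04·36))/4.15 = 0.1560
IBU = (6.4/100)·70·0.1560·1000/21.2 = 32.9697
BU:GU = 32.9697/74

0.4455


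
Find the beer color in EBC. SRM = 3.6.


EBC = SRM · 1.97
EBC = 3.6 · 1.97

7.0920 EBC


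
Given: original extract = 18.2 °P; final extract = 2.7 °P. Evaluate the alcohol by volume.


SG = 259/(259 − P);  ABV = (OG − FG)·131.25
OG = 259/(259 − 18.2) = 1.0756
FG = 259/(259 − 2.7) = 1.0105
ABV = (1.0756 − 1.0105)·131.25

8.5374 % ABV


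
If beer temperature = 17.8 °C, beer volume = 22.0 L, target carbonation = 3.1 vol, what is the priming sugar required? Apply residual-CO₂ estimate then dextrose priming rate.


residual = 14.695·(0.01821 + 0.09011·e^(−0.04·T));  sugar = (target − residual)·4.0·V
residual = 14.695·(0.01821 + 0.09011·e^(−0.04·17.8)) = 0.9173
sugar = (3.1 − 0.9173)·4.0·22.0

192.0764 g


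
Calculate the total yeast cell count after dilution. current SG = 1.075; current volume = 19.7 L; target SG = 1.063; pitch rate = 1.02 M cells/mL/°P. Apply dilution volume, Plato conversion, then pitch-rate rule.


V_w = V·((SG_c−1)/(SG_t−1)−1);  °P = 259 − 259/SG_t;  cells = rate·(V+V_w)·°P
V_w = 19.7·((1.075−1)/(1.063−1)−1) = 3.7524
V_final = 19.7 + 3.7524 = 23.4524
°P = 259 − 259/1.063 = 15.3500
cells = 1.02·23.4524·15.3500

367.1928 billion cells


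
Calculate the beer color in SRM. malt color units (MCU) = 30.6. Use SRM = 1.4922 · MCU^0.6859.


SRM = 1.4922 · 30.6^0.6859

15.5913 SRM


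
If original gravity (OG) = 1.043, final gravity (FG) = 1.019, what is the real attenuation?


AA = (OG−FG)/(OG−1)·100;  RA = AA·0.8192
AA = (1.043 − 1.019)/(1.043 − 1)·100 = 55.8140
RA = 55.8140·0.8192

45.7228 %


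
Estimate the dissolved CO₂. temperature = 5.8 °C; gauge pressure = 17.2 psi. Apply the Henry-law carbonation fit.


vols = (P + 14.695)·(0.01821 + 0.09011·e^(−0.04·T))
vols = (17.2 + 14.695)·(0.01821 + 0.09011·e^(−0.04·5.8))

2.8598 volumes


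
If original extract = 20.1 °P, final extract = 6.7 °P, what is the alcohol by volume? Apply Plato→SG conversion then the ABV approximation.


SG = 259/(259 − P);  ABV = (OG − FG)·131.25
OG = 259/(259 − 20.1) = 1.0841
FG = 259/(259 − 6.7) = 1.0266
ABV = (1.0841 − 1.0266)·131.25

7.5574 % ABV


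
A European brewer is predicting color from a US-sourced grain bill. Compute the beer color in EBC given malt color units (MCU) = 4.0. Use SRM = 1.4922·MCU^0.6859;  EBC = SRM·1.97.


SRM = 1.4922·4.0^0.6859 = 3.8617
EBC = 3.8617·1.97

7.6076 EBC


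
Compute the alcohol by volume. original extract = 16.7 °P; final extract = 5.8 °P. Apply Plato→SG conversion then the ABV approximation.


SG = 259/(259 − P);  ABV = (OG − FG)·131.25
OG = 259/(259 − 16.7) = 1.0689
FG = 259/(259 − 5.8) = 1.0229
ABV = (1.0689 − 1.0229)·131.25

6.0396 % ABV


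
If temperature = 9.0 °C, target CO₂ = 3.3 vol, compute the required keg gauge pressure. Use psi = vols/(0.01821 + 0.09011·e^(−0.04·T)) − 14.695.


psi = 3.3/(0.01821 + 0.09011·e^(−0.04·9.0)) − 14.695

26.0067 psi


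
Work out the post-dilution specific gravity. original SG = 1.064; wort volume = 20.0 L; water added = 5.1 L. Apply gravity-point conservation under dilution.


SG_new = 1 + (SG_old − 1)·V_old/(V_old + V_water)
pts = (1.064 − 1)·1000·20.0/(20.0 + 5.1) = 50.9960
SG_new = 1 + 50.9960/1000

1.0510


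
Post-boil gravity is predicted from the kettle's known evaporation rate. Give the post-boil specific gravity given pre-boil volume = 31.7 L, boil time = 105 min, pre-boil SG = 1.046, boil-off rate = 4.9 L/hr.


V_post = V_pre − rate·(t/60);  SG_post = 1 + (SG_pre−1)·V_pre/V_post
V_post = 31.7 − 4.9·(105/60) = 23.1250
SG_post = 1 + (1.046 − 1)·31.7/23.1250

1.0631


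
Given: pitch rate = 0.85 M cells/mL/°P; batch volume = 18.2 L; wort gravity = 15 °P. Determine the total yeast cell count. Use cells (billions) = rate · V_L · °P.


cells = 0.85 · 18.2 · 15

232.0500 billion cells


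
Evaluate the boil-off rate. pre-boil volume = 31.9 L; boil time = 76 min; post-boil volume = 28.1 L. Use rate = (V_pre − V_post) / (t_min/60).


rate = (31.9 − 28.1) / (76/60)

3.0000 L/hr


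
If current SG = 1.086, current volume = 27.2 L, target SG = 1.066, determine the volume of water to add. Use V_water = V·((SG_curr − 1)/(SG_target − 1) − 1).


V_water = 27.2·((1.086 − 1)/(1.066 − 1) − 1)

8.2424 L


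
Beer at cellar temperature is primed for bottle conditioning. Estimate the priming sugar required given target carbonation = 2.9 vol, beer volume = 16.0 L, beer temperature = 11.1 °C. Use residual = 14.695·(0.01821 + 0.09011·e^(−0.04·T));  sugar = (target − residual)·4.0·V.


residual = 14.695·(0.01821 + 0.09011·e^(−0.04·11.1)) = 1.1170
sugar = (2.9 − 1.1170)·4.0·16.0

114.1118 g


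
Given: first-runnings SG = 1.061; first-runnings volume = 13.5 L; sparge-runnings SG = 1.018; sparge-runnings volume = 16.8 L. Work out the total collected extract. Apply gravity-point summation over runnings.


total = Σ (SG_i − 1)·1000·V_i
first = (1.061 − 1)·1000·13.5 = 823.5000
sparge = (1.018 − 1)·1000·16.8 = 302.4000
total = 823.5000 + 302.4000

1125.9000 gravity·L


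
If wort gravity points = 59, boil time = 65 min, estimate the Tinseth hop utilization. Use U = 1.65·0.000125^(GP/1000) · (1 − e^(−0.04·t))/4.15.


bigness = 1.65·0.000125^(59/1000) = 0.9710
boil_factor = (1 − e^(−0.04·65))/4.15 = 0.2231
U = 0.9710 · 0.2231

0.2166


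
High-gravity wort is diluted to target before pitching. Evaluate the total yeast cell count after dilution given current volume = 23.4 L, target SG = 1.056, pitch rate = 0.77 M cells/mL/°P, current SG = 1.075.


V_w = V·((SG_c−1)/(SG_t−1)−1);  °P = 259 − 259/SG_t;  cells = rate·(V+V_w)·°P
V_w = 23.4·((1.075−1)/(1.056−1)−1) = 7.9393
V_final = 23.4 + 7.9393 = 31.3393
°P = 259 − 259/1.056 = 13.7348
cells = 0.77·31.3393·13.7348

331.4391 billion cells


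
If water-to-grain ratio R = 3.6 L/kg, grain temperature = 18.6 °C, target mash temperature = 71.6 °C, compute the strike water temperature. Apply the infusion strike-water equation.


T_strike = (0.41/R)·(T_mash − T_grain) + T_mash
T_strike = (0.41/3.6)·(71.6 − 18.6) + 71.6

77.6361 °C


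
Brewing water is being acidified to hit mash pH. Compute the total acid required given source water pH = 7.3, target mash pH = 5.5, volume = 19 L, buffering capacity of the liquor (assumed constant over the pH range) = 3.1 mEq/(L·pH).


acid = buffering capacity · (pH_source − pH_target) · V
acid = 3.1 · (7.3 − 5.5) · 19

106.0200 mEq


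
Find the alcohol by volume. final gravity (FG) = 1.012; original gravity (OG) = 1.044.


ABV = (OG − FG) · 131.25
ABV = (1.044 − 1.012) · 131.25

4.2000 % ABV


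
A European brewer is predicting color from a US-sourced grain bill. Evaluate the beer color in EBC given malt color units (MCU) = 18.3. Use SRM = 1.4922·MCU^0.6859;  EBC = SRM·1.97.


SRM = 1.4922·18.3^0.6859 = 10.9583
EBC = 10.9583·1.97

21.5878 EBC


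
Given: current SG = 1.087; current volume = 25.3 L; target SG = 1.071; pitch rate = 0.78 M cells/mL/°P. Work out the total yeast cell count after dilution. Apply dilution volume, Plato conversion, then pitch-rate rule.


V_w = V·((SG_c−1)/(SG_t−1)−1);  °P = 259 − 259/SG_t;  cells = rate·(V+V_w)·°P
V_w = 25.3·((1.087−1)/(1.071−1)−1) = 5.7014
V_final = 25.3 + 5.7014 = 31.0014
°P = 259 − 259/1.071 = 17.1699
cells = 0.78·31.0014·17.1699

415.1879 billion cells


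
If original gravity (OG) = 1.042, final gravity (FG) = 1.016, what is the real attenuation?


AA = (OG−FG)/(OG−1)·100;  RA = AA·0.8192
AA = (1.042 − 1.016)/(1.042 − 1)·100 = 61.9048
RA = 61.9048·0.8192

50.7124 %


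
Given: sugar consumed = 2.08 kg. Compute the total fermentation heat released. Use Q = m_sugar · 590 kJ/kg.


Q = 2.08 · 590

1227.2000 kJ


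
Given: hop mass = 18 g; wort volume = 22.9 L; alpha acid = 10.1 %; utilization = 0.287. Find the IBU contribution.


IBU = (α/100)·mass·U·1000 / V
IBU = (10.1/100)·18·0.287·1000 / 22.9

22.7845 IBU


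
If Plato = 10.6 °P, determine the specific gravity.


SG = 259/(259 − P)
SG = 259/(259 − 10.6)

1.0427


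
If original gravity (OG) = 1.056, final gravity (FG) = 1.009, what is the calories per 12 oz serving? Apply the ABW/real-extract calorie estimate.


ABW = (OG−FG)·131.25·0.79/FG;  °P = 259 − 259/SG (for OG→OE and FG→AE);  RE = 0.1808·OE + 0.8192·AE;  Cal = (6.9·ABW + 4·(RE−0.1))·FG·3.55
ABW = (1.056 − 1.009)·131.25·0.79/1.009 = 4.8298
OE = 259 − 259/1.056 = 13.7348 °P
AE = 259 − 259/1.009 = 2.3102 °P
RE = 0.1808·13.7348 + 0.8192·2.3102 = 4.3758 °P
Cal = (6.9·4.8298 + 4·(4.3758−0.1))·1.009·3.55

180.6344 kcal


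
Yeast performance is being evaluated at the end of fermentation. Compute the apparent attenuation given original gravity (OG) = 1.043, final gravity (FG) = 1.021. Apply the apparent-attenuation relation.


AA = (OG − FG)/(OG − 1) · 100
AA = (1.043 − 1.021)/(1.043 − 1) · 100

51.1628 %


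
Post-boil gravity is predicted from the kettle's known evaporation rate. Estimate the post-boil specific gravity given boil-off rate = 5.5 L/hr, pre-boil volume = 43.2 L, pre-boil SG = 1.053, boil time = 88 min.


V_post = V_pre − rate·(t/60);  SG_post = 1 + (SG_pre−1)·V_pre/V_post
V_post = 43.2 − 5.5·(88/60) = 35.1333
SG_post = 1 + (1.053 − 1)·43.2/35.1333

1.0652


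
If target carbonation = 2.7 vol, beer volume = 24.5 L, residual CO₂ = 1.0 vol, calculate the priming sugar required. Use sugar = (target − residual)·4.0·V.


sugar = (2.7 − 1.0)·4.0·24.5

166.6000 g


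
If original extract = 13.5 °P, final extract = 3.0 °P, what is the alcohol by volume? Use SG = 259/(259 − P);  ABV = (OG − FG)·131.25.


OG = 259/(259 − 13.5) = 1.0550
FG = 259/(259 − 3.0) = 1.0117
ABV = (1.0550 − 1.0117)·131.25

5.6793 % ABV


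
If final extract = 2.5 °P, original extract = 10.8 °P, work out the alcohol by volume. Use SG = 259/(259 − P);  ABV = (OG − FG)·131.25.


OG = 259/(259 − 10.8) = 1.0435
FG = 259/(259 − 2.5) = 1.0097
ABV = (1.0435 − 1.0097)·131.25

4.4319 % ABV


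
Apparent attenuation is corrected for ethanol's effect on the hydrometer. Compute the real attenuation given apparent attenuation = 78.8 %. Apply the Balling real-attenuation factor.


RA = AA · 0.8192
RA = 78.8 · 0.8192

64.5530 %


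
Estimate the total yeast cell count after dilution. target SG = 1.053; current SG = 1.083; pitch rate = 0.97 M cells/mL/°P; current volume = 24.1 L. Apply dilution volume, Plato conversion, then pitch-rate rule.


V_w = V·((SG_c−1)/(SG_t−1)−1);  °P = 259 − 259/SG_t;  cells = rate·(V+V_w)·°P
V_w = 24.1·((1.083−1)/(1.053−1)−1) = 13.6415
V_final = 24.1 + 13.6415 = 37.7415
°P = 259 − 259/1.053 = 13.0361
cells = 0.97·37.7415·13.0361

477.2416 billion cells


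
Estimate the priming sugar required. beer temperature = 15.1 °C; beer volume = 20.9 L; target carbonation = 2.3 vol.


residual = 14.695·(0.01821 + 0.09011·e^(−0.04·T));  sugar = (target − residual)·4.0·V
residual = 14.695·(0.01821 + 0.09011·e^(−0.04·15.1)) = 0.9914
sugar = (2.3 − 0.9914)·4.0·20.9

109.3979 g


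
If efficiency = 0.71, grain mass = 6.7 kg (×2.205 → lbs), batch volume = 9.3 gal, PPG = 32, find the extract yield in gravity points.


points = lbs × PPG × eff / vol
lbs = 6.7 × 2.205 = 14.7735
points = 14.7735 × 32 × 0.71 / 9.3

36.0918 points


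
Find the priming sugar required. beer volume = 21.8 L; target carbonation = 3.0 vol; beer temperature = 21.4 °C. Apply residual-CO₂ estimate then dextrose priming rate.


residual = 14.695·(0.01821 + 0.09011·e^(−0.04·T));  sugar = (target − residual)·4.0·V
residual = 14.695·(0.01821 + 0.09011·e^(−0.04·21.4)) = 0.8302
sugar = (3.0 − 0.8302)·4.0·21.8

189.2084 g
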